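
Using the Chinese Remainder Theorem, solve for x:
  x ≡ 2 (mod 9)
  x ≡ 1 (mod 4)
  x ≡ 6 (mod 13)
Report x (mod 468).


Moduli 9, 4, 13 are pairwise coprime; by CRT there is a unique solution modulo M = 9 · 4 · 13 = 468.
Solve pairwise, accumulating the modulus:
  Start with x ≡ 2 (mod 9).
  Combine with x ≡ 1 (mod 4): since gcd(9, 4) = 1, we get a unique residue mod 36.
    Write x = 2 + 9·t and substitute into x ≡ 1 (mod 4): 9·t ≡ 1 − 2 = -1 (mod 4).
    Reduce coefficients mod 4: 1·t ≡ 3 (mod 4).
    So t ≡ 3 (mod 4).
    Then x = 2 + 9·3 = 29, valid modulo lcm(9, 4) = 36: x ≡ 29 (mod 36).
  Combine with x ≡ 6 (mod 13): since gcd(36, 13) = 1, we get a unique residue mod 468.
    Write x = 29 + 36·t and substitute into x ≡ 6 (mod 13): 36·t ≡ 6 − 29 = -23 (mod 13).
    Reduce coefficients mod 13: 10·t ≡ 3 (mod 13).
    The inverse of 10 mod 13 is 4 (since 10·4 = 40 = 3·13 + 1), so t ≡ 4·3 = 12 ≡ 12 (mod 13).
    Then x = 29 + 36·12 = 461, valid modulo lcm(36, 13) = 468: x ≡ 461 (mod 468).
Verify: 461 mod 9 = 2 ✓, 461 mod 4 = 1 ✓, 461 mod 13 = 6 ✓.

x ≡ 461 (mod 468).


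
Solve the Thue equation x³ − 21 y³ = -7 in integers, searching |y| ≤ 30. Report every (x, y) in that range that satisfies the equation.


The equation is x³ - 21y³ = -7. For fixed y, x³ = 21·y³ − 7, so a solution requires the RHS to be a perfect cube.
Strategy: iterate y from -30 to 30, compute RHS = 21·y³ − 7, and check whether it is a (positive or negative) perfect cube.
Check small values of y:
  y = 0: RHS = -7 is not a perfect cube.
  y = 1: RHS = 14 is not a perfect cube.
  y = -1: RHS = -28 is not a perfect cube.
  y = 2: RHS = 161 is not a perfect cube.
  y = -2: RHS = -175 is not a perfect cube.
  y = 3: RHS = 560 is not a perfect cube.
  y = -3: RHS = -574 is not a perfect cube.
Continuing the search up to |y| = 30 finds no solutions either.
No (x, y) in the scanned range satisfies the equation.

No integer solutions with |y| ≤ 30.


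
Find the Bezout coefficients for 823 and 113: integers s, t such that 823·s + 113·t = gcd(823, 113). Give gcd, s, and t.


Euclidean algorithm on (823, 113) — divide until remainder is 0:
  823 = 7 · 113 + 32
  113 = 3 · 32 + 17
  32 = 1 · 17 + 15
  17 = 1 · 15 + 2
  15 = 7 · 2 + 1
  2 = 2 · 1 + 0
gcd(823, 113) = 1.
Track Bezout coefficients alongside the remainders: start with r₀ = 823 = a·1 + b·0 (s = 1, t = 0) and r₁ = 113 = a·0 + b·1 (s = 0, t = 1); each new remainder r_{k+1} = r_{k-1} − q_k·r_k inherits s_{k+1} = s_{k-1} − q_k·s_k, t_{k+1} = t_{k-1} − q_k·t_k, so r_k = a·s_k + b·t_k at every step:
  q = 7: r = 32, s = 1 − 7·0 = 1, t = 0 − 7·1 = -7  (check: 823·1 + 113·(-7) = 32)
  q = 3: r = 17, s = 0 − 3·1 = -3, t = 1 − 3·(-7) = 22  (check: 823·(-3) + 113·22 = 17)
  q = 1: r = 15, s = 1 − 1·(-3) = 4, t = -7 − 1·22 = -29  (check: 823·4 + 113·(-29) = 15)
  q = 1: r = 2, s = -3 − 1·4 = -7, t = 22 − 1·(-29) = 51  (check: 823·(-7) + 113·51 = 2)
  q = 7: r = 1, s = 4 − 7·(-7) = 53, t = -29 − 7·51 = -386  (check: 823·53 + 113·(-386) = 1)
The row with r = 1 (the gcd) gives the Bezout coefficients s = 53, t = -386.
Result: 823 · (53) + 113 · (-386) = 1.

gcd(823, 113) = 1; s = 53, t = -386 (check: 823·53 + 113·(-386) = 1).


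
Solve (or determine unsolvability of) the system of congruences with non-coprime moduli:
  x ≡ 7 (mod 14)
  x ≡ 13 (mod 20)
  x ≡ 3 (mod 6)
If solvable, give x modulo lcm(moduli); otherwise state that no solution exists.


Moduli 14, 20, 6 are not pairwise coprime, so CRT works modulo lcm(m_i) when all pairwise compatibility conditions hold.
Pairwise compatibility: gcd(m_i, m_j) must divide a_i - a_j for every pair.
Merge one congruence at a time:
  Start: x ≡ 7 (mod 14).
  Combine with x ≡ 13 (mod 20): gcd(14, 20) = 2; 13 - 7 = 6, which IS divisible by 2, so compatible.
    Write x = 7 + 14·t and substitute into x ≡ 13 (mod 20): 14·t ≡ 13 − 7 = 6 (mod 20).
    Divide the congruence (and modulus) by g = 2: 7·t ≡ 3 (mod 10).
    The inverse of 7 mod 10 is 3 (since 7·3 = 21 = 2·10 + 1), so t ≡ 3·3 = 9 ≡ 9 (mod 10).
    Then x = 7 + 14·9 = 133, valid modulo lcm(14, 20) = 140: x ≡ 133 (mod 140).
  Combine with x ≡ 3 (mod 6): gcd(140, 6) = 2; 3 - 133 = -130, which IS divisible by 2, so compatible.
    Write x = 133 + 140·t and substitute into x ≡ 3 (mod 6): 140·t ≡ 3 − 133 = -130 (mod 6).
    Divide the congruence (and modulus) by g = 2: 70·t ≡ -65 (mod 3).
    Reduce coefficients mod 3: 1·t ≡ 1 (mod 3).
    So t ≡ 1 (mod 3).
    Then x = 133 + 140·1 = 273, valid modulo lcm(140, 6) = 420: x ≡ 273 (mod 420).
Verify: 273 mod 14 = 7, 273 mod 20 = 13, 273 mod 6 = 3.

x ≡ 273 (mod 420).


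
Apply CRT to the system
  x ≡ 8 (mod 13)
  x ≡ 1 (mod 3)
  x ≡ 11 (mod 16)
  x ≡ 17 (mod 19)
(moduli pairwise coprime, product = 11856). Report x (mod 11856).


Product of moduli M = 13 · 3 · 16 · 19 = 11856.
Merge one congruence at a time:
  Start: x ≡ 8 (mod 13).
  Combine with x ≡ 1 (mod 3); new modulus lcm = 39.
    Write x = 8 + 13·t and substitute into x ≡ 1 (mod 3): 13·t ≡ 1 − 8 = -7 (mod 3).
    Reduce coefficients mod 3: 1·t ≡ 2 (mod 3).
    So t ≡ 2 (mod 3).
    Then x = 8 + 13·2 = 34, valid modulo lcm(13, 3) = 39: x ≡ 34 (mod 39).
  Combine with x ≡ 11 (mod 16); new modulus lcm = 624.
    Write x = 34 + 39·t and substitute into x ≡ 11 (mod 16): 39·t ≡ 11 − 34 = -23 (mod 16).
    Reduce coefficients mod 16: 7·t ≡ 9 (mod 16).
    The inverse of 7 mod 16 is 7 (since 7·7 = 49 = 3·16 + 1), so t ≡ 7·9 = 63 ≡ 15 (mod 16).
    Then x = 34 + 39·15 = 619, valid modulo lcm(39, 16) = 624: x ≡ 619 (mod 624).
  Combine with x ≡ 17 (mod 19); new modulus lcm = 11856.
    Write x = 619 + 624·t and substitute into x ≡ 17 (mod 19): 624·t ≡ 17 − 619 = -602 (mod 19).
    Reduce coefficients mod 19: 16·t ≡ 6 (mod 19).
    The inverse of 16 mod 19 is 6 (since 16·6 = 96 = 5·19 + 1), so t ≡ 6·6 = 36 ≡ 17 (mod 19).
    Then x = 619 + 624·17 = 11227, valid modulo lcm(624, 19) = 11856: x ≡ 11227 (mod 11856).
Verify against each original: 11227 mod 13 = 8, 11227 mod 3 = 1, 11227 mod 16 = 11, 11227 mod 19 = 17.

x ≡ 11227 (mod 11856).


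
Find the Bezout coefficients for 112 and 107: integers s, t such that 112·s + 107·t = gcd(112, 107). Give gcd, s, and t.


Euclidean algorithm on (112, 107) — divide until remainder is 0:
  112 = 1 · 107 + 5
  107 = 21 · 5 + 2
  5 = 2 · 2 + 1
  2 = 2 · 1 + 0
gcd(112, 107) = 1.
Track Bezout coefficients alongside the remainders: start with r₀ = 112 = a·1 + b·0 (s = 1, t = 0) and r₁ = 107 = a·0 + b·1 (s = 0, t = 1); each new remainder r_{k+1} = r_{k-1} − q_k·r_k inherits s_{k+1} = s_{k-1} − q_k·s_k, t_{k+1} = t_{k-1} − q_k·t_k, so r_k = a·s_k + b·t_k at every step:
  q = 1: r = 5, s = 1 − 1·0 = 1, t = 0 − 1·1 = -1  (check: 112·1 + 107·(-1) = 5)
  q = 21: r = 2, s = 0 − 21·1 = -21, t = 1 − 21·(-1) = 22  (check: 112·(-21) + 107·22 = 2)
  q = 2: r = 1, s = 1 − 2·(-21) = 43, t = -1 − 2·22 = -45  (check: 112·43 + 107·(-45) = 1)
The row with r = 1 (the gcd) gives the Bezout coefficients s = 43, t = -45.
Result: 112 · (43) + 107 · (-45) = 1.

gcd(112, 107) = 1; s = 43, t = -45 (check: 112·43 + 107·(-45) = 1).


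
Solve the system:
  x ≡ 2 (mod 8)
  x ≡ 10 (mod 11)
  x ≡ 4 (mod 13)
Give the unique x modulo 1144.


Moduli 8, 11, 13 are pairwise coprime; by CRT there is a unique solution modulo M = 8 · 11 · 13 = 1144.
Solve pairwise, accumulating the modulus:
  Start with x ≡ 2 (mod 8).
  Combine with x ≡ 10 (mod 11): since gcd(8, 11) = 1, we get a unique residue mod 88.
    Write x = 2 + 8·t and substitute into x ≡ 10 (mod 11): 8·t ≡ 10 − 2 = 8 (mod 11).
    The inverse of 8 mod 11 is 7 (since 8·7 = 56 = 5·11 + 1), so t ≡ 7·8 = 56 ≡ 1 (mod 11).
    Then x = 2 + 8·1 = 10, valid modulo lcm(8, 11) = 88: x ≡ 10 (mod 88).
  Combine with x ≡ 4 (mod 13): since gcd(88, 13) = 1, we get a unique residue mod 1144.
    Write x = 10 + 88·t and substitute into x ≡ 4 (mod 13): 88·t ≡ 4 − 10 = -6 (mod 13).
    Reduce coefficients mod 13: 10·t ≡ 7 (mod 13).
    The inverse of 10 mod 13 is 4 (since 10·4 = 40 = 3·13 + 1), so t ≡ 4·7 = 28 ≡ 2 (mod 13).
    Then x = 10 + 88·2 = 186, valid modulo lcm(88, 13) = 1144: x ≡ 186 (mod 1144).
Verify: 186 mod 8 = 2 ✓, 186 mod 11 = 10 ✓, 186 mod 13 = 4 ✓.

x ≡ 186 (mod 1144).


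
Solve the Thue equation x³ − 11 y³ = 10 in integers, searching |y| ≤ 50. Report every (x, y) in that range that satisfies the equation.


The equation is x³ - 11y³ = 10. For fixed y, x³ = 11·y³ + 10, so a solution requires the RHS to be a perfect cube.
Strategy: iterate y from -50 to 50, compute RHS = 11·y³ + 10, and check whether it is a (positive or negative) perfect cube.
Check small values of y:
  y = 0: RHS = 10 is not a perfect cube.
  y = 1: RHS = 21 is not a perfect cube.
  y = -1: RHS = -1 = (-1)³ ⇒ x = -1 works.
  y = 2: RHS = 98 is not a perfect cube.
  y = -2: RHS = -78 is not a perfect cube.
  y = 3: RHS = 307 is not a perfect cube.
  y = -3: RHS = -287 is not a perfect cube.
Continuing the search up to |y| = 50 finds no further solutions beyond those listed.
Collected solutions: (-1, -1).

Solutions (with |y| ≤ 50): (-1, -1).


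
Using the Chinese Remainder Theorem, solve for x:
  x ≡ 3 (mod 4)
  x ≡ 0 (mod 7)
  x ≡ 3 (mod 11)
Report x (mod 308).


Moduli 4, 7, 11 are pairwise coprime; by CRT there is a unique solution modulo M = 4 · 7 · 11 = 308.
Solve pairwise, accumulating the modulus:
  Start with x ≡ 3 (mod 4).
  Combine with x ≡ 0 (mod 7): since gcd(4, 7) = 1, we get a unique residue mod 28.
    Write x = 3 + 4·t and substitute into x ≡ 0 (mod 7): 4·t ≡ 0 − 3 = -3 (mod 7).
    Reduce coefficients mod 7: 4·t ≡ 4 (mod 7).
    The inverse of 4 mod 7 is 2 (since 4·2 = 8 = 1·7 + 1), so t ≡ 2·4 = 8 ≡ 1 (mod 7).
    Then x = 3 + 4·1 = 7, valid modulo lcm(4, 7) = 28: x ≡ 7 (mod 28).
  Combine with x ≡ 3 (mod 11): since gcd(28, 11) = 1, we get a unique residue mod 308.
    Write x = 7 + 28·t and substitute into x ≡ 3 (mod 11): 28·t ≡ 3 − 7 = -4 (mod 11).
    Reduce coefficients mod 11: 6·t ≡ 7 (mod 11).
    The inverse of 6 mod 11 is 2 (since 6·2 = 12 = 1·11 + 1), so t ≡ 2·7 = 14 ≡ 3 (mod 11).
    Then x = 7 + 28·3 = 91, valid modulo lcm(28, 11) = 308: x ≡ 91 (mod 308).
Verify: 91 mod 4 = 3 ✓, 91 mod 7 = 0 ✓, 91 mod 11 = 3 ✓.

x ≡ 91 (mod 308).


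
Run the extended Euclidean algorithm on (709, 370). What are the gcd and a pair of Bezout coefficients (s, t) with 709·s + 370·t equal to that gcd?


Euclidean algorithm on (709, 370) — divide until remainder is 0:
  709 = 1 · 370 + 339
  370 = 1 · 339 + 31
  339 = 10 · 31 + 29
  31 = 1 · 29 + 2
  29 = 14 · 2 + 1
  2 = 2 · 1 + 0
gcd(709, 370) = 1.
Track Bezout coefficients alongside the remainders: start with r₀ = 709 = a·1 + b·0 (s = 1, t = 0) and r₁ = 370 = a·0 + b·1 (s = 0, t = 1); each new remainder r_{k+1} = r_{k-1} − q_k·r_k inherits s_{k+1} = s_{k-1} − q_k·s_k, t_{k+1} = t_{k-1} − q_k·t_k, so r_k = a·s_k + b·t_k at every step:
  q = 1: r = 339, s = 1 − 1·0 = 1, t = 0 − 1·1 = -1  (check: 709·1 + 370·(-1) = 339)
  q = 1: r = 31, s = 0 − 1·1 = -1, t = 1 − 1·(-1) = 2  (check: 709·(-1) + 370·2 = 31)
  q = 10: r = 29, s = 1 − 10·(-1) = 11, t = -1 − 10·2 = -21  (check: 709·11 + 370·(-21) = 29)
  q = 1: r = 2, s = -1 − 1·11 = -12, t = 2 − 1·(-21) = 23  (check: 709·(-12) + 370·23 = 2)
  q = 14: r = 1, s = 11 − 14·(-12) = 179, t = -21 − 14·23 = -343  (check: 709·179 + 370·(-343) = 1)
The row with r = 1 (the gcd) gives the Bezout coefficients s = 179, t = -343.
Result: 709 · (179) + 370 · (-343) = 1.

gcd(709, 370) = 1; s = 179, t = -343 (check: 709·179 + 370·(-343) = 1).


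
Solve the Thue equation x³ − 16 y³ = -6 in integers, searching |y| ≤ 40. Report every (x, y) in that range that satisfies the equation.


The equation is x³ - 16y³ = -6. For fixed y, x³ = 16·y³ − 6, so a solution requires the RHS to be a perfect cube.
Strategy: iterate y from -40 to 40, compute RHS = 16·y³ − 6, and check whether it is a (positive or negative) perfect cube.
Check small values of y:
  y = 0: RHS = -6 is not a perfect cube.
  y = 1: RHS = 10 is not a perfect cube.
  y = -1: RHS = -22 is not a perfect cube.
  y = 2: RHS = 122 is not a perfect cube.
  y = -2: RHS = -134 is not a perfect cube.
  y = 3: RHS = 426 is not a perfect cube.
  y = -3: RHS = -438 is not a perfect cube.
Continuing the search up to |y| = 40 finds no solutions either.
No (x, y) in the scanned range satisfies the equation.

No integer solutions with |y| ≤ 40.


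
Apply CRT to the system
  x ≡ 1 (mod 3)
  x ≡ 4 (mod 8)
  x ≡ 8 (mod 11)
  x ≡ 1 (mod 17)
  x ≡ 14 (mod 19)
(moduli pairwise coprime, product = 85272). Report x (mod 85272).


Product of moduli M = 3 · 8 · 11 · 17 · 19 = 85272.
Merge one congruence at a time:
  Start: x ≡ 1 (mod 3).
  Combine with x ≡ 4 (mod 8); new modulus lcm = 24.
    Write x = 1 + 3·t and substitute into x ≡ 4 (mod 8): 3·t ≡ 4 − 1 = 3 (mod 8).
    The inverse of 3 mod 8 is 3 (since 3·3 = 9 = 1·8 + 1), so t ≡ 3·3 = 9 ≡ 1 (mod 8).
    Then x = 1 + 3·1 = 4, valid modulo lcm(3, 8) = 24: x ≡ 4 (mod 24).
  Combine with x ≡ 8 (mod 11); new modulus lcm = 264.
    Write x = 4 + 24·t and substitute into x ≡ 8 (mod 11): 24·t ≡ 8 − 4 = 4 (mod 11).
    Reduce coefficients mod 11: 2·t ≡ 4 (mod 11).
    The inverse of 2 mod 11 is 6 (since 2·6 = 12 = 1·11 + 1), so t ≡ 6·4 = 24 ≡ 2 (mod 11).
    Then x = 4 + 24·2 = 52, valid modulo lcm(24, 11) = 264: x ≡ 52 (mod 264).
  Combine with x ≡ 1 (mod 17); new modulus lcm = 4488.
    Write x = 52 + 264·t and substitute into x ≡ 1 (mod 17): 264·t ≡ 1 − 52 = -51 (mod 17).
    Reduce coefficients mod 17: 9·t ≡ 0 (mod 17).
    The inverse of 9 mod 17 is 2 (since 9·2 = 18 = 1·17 + 1), so t ≡ 2·0 = 0 ≡ 0 (mod 17).
    Then x = 52 + 264·0 = 52, valid modulo lcm(264, 17) = 4488: x ≡ 52 (mod 4488).
  Combine with x ≡ 14 (mod 19); new modulus lcm = 85272.
    Write x = 52 + 4488·t and substitute into x ≡ 14 (mod 19): 4488·t ≡ 14 − 52 = -38 (mod 19).
    Reduce coefficients mod 19: 4·t ≡ 0 (mod 19).
    The inverse of 4 mod 19 is 5 (since 4·5 = 20 = 1·19 + 1), so t ≡ 5·0 = 0 ≡ 0 (mod 19).
    Then x = 52 + 4488·0 = 52, valid modulo lcm(4488, 19) = 85272: x ≡ 52 (mod 85272).
Verify against each original: 52 mod 3 = 1, 52 mod 8 = 4, 52 mod 11 = 8, 52 mod 17 = 1, 52 mod 19 = 14.

x ≡ 52 (mod 85272).


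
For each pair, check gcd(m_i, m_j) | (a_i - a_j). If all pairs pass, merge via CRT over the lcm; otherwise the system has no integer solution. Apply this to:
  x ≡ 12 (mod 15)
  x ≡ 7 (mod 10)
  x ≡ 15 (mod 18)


Moduli 15, 10, 18 are not pairwise coprime, so CRT works modulo lcm(m_i) when all pairwise compatibility conditions hold.
Pairwise compatibility: gcd(m_i, m_j) must divide a_i - a_j for every pair.
Merge one congruence at a time:
  Start: x ≡ 12 (mod 15).
  Combine with x ≡ 7 (mod 10): gcd(15, 10) = 5; 7 - 12 = -5, which IS divisible by 5, so compatible.
    Write x = 12 + 15·t and substitute into x ≡ 7 (mod 10): 15·t ≡ 7 − 12 = -5 (mod 10).
    Divide the congruence (and modulus) by g = 5: 3·t ≡ -1 (mod 2).
    Reduce coefficients mod 2: 1·t ≡ 1 (mod 2).
    So t ≡ 1 (mod 2).
    Then x = 12 + 15·1 = 27, valid modulo lcm(15, 10) = 30: x ≡ 27 (mod 30).
  Combine with x ≡ 15 (mod 18): gcd(30, 18) = 6; 15 - 27 = -12, which IS divisible by 6, so compatible.
    Write x = 27 + 30·t and substitute into x ≡ 15 (mod 18): 30·t ≡ 15 − 27 = -12 (mod 18).
    Divide the congruence (and modulus) by g = 6: 5·t ≡ -2 (mod 3).
    Reduce coefficients mod 3: 2·t ≡ 1 (mod 3).
    The inverse of 2 mod 3 is 2 (since 2·2 = 4 = 1·3 + 1), so t ≡ 2·1 = 2 ≡ 2 (mod 3).
    Then x = 27 + 30·2 = 87, valid modulo lcm(30, 18) = 90: x ≡ 87 (mod 90).
Verify: 87 mod 15 = 12, 87 mod 10 = 7, 87 mod 18 = 15.

x ≡ 87 (mod 90).


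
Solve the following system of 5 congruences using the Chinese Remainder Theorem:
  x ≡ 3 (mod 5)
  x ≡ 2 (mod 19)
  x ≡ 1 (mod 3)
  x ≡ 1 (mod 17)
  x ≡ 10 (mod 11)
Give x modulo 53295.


Product of moduli M = 5 · 19 · 3 · 17 · 11 = 53295.
Merge one congruence at a time:
  Start: x ≡ 3 (mod 5).
  Combine with x ≡ 2 (mod 19); new modulus lcm = 95.
    Write x = 3 + 5·t and substitute into x ≡ 2 (mod 19): 5·t ≡ 2 − 3 = -1 (mod 19).
    Reduce coefficients mod 19: 5·t ≡ 18 (mod 19).
    The inverse of 5 mod 19 is 4 (since 5·4 = 20 = 1·19 + 1), so t ≡ 4·18 = 72 ≡ 15 (mod 19).
    Then x = 3 + 5·15 = 78, valid modulo lcm(5, 19) = 95: x ≡ 78 (mod 95).
  Combine with x ≡ 1 (mod 3); new modulus lcm = 285.
    Write x = 78 + 95·t and substitute into x ≡ 1 (mod 3): 95·t ≡ 1 − 78 = -77 (mod 3).
    Reduce coefficients mod 3: 2·t ≡ 1 (mod 3).
    The inverse of 2 mod 3 is 2 (since 2·2 = 4 = 1·3 + 1), so t ≡ 2·1 = 2 ≡ 2 (mod 3).
    Then x = 78 + 95·2 = 268, valid modulo lcm(95, 3) = 285: x ≡ 268 (mod 285).
  Combine with x ≡ 1 (mod 17); new modulus lcm = 4845.
    Write x = 268 + 285·t and substitute into x ≡ 1 (mod 17): 285·t ≡ 1 − 268 = -267 (mod 17).
    Reduce coefficients mod 17: 13·t ≡ 5 (mod 17).
    The inverse of 13 mod 17 is 4 (since 13·4 = 52 = 3·17 + 1), so t ≡ 4·5 = 20 ≡ 3 (mod 17).
    Then x = 268 + 285·3 = 1123, valid modulo lcm(285, 17) = 4845: x ≡ 1123 (mod 4845).
  Combine with x ≡ 10 (mod 11); new modulus lcm = 53295.
    Write x = 1123 + 4845·t and substitute into x ≡ 10 (mod 11): 4845·t ≡ 10 − 1123 = -1113 (mod 11).
    Reduce coefficients mod 11: 5·t ≡ 9 (mod 11).
    The inverse of 5 mod 11 is 9 (since 5·9 = 45 = 4·11 + 1), so t ≡ 9·9 = 81 ≡ 4 (mod 11).
    Then x = 1123 + 4845·4 = 20503, valid modulo lcm(4845, 11) = 53295: x ≡ 20503 (mod 53295).
Verify against each original: 20503 mod 5 = 3, 20503 mod 19 = 2, 20503 mod 3 = 1, 20503 mod 17 = 1, 20503 mod 11 = 10.

x ≡ 20503 (mod 53295).


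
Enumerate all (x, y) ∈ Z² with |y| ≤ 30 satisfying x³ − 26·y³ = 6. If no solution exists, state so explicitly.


The equation is x³ - 26y³ = 6. For fixed y, x³ = 26·y³ + 6, so a solution requires the RHS to be a perfect cube.
Strategy: iterate y from -30 to 30, compute RHS = 26·y³ + 6, and check whether it is a (positive or negative) perfect cube.
Check small values of y:
  y = 0: RHS = 6 is not a perfect cube.
  y = 1: RHS = 32 is not a perfect cube.
  y = -1: RHS = -20 is not a perfect cube.
  y = 2: RHS = 214 is not a perfect cube.
  y = -2: RHS = -202 is not a perfect cube.
  y = 3: RHS = 708 is not a perfect cube.
  y = -3: RHS = -696 is not a perfect cube.
Continuing the search up to |y| = 30 finds no solutions either.
No (x, y) in the scanned range satisfies the equation.

No integer solutions with |y| ≤ 30.


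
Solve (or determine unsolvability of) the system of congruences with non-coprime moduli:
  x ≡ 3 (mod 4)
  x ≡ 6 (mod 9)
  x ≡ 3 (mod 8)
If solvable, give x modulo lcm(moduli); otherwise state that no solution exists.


Moduli 4, 9, 8 are not pairwise coprime, so CRT works modulo lcm(m_i) when all pairwise compatibility conditions hold.
Pairwise compatibility: gcd(m_i, m_j) must divide a_i - a_j for every pair.
Merge one congruence at a time:
  Start: x ≡ 3 (mod 4).
  Combine with x ≡ 6 (mod 9): gcd(4, 9) = 1; 6 - 3 = 3, which IS divisible by 1, so compatible.
    Write x = 3 + 4·t and substitute into x ≡ 6 (mod 9): 4·t ≡ 6 − 3 = 3 (mod 9).
    The inverse of 4 mod 9 is 7 (since 4·7 = 28 = 3·9 + 1), so t ≡ 7·3 = 21 ≡ 3 (mod 9).
    Then x = 3 + 4·3 = 15, valid modulo lcm(4, 9) = 36: x ≡ 15 (mod 36).
  Combine with x ≡ 3 (mod 8): gcd(36, 8) = 4; 3 - 15 = -12, which IS divisible by 4, so compatible.
    Write x = 15 + 36·t and substitute into x ≡ 3 (mod 8): 36·t ≡ 3 − 15 = -12 (mod 8).
    Divide the congruence (and modulus) by g = 4: 9·t ≡ -3 (mod 2).
    Reduce coefficients mod 2: 1·t ≡ 1 (mod 2).
    So t ≡ 1 (mod 2).
    Then x = 15 + 36·1 = 51, valid modulo lcm(36, 8) = 72: x ≡ 51 (mod 72).
Verify: 51 mod 4 = 3, 51 mod 9 = 6, 51 mod 8 = 3.

x ≡ 51 (mod 72).


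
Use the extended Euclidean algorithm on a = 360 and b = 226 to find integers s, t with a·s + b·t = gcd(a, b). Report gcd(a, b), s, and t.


Euclidean algorithm on (360, 226) — divide until remainder is 0:
  360 = 1 · 226 + 134
  226 = 1 · 134 + 92
  134 = 1 · 92 + 42
  92 = 2 · 42 + 8
  42 = 5 · 8 + 2
  8 = 4 · 2 + 0
gcd(360, 226) = 2.
Track Bezout coefficients alongside the remainders: start with r₀ = 360 = a·1 + b·0 (s = 1, t = 0) and r₁ = 226 = a·0 + b·1 (s = 0, t = 1); each new remainder r_{k+1} = r_{k-1} − q_k·r_k inherits s_{k+1} = s_{k-1} − q_k·s_k, t_{k+1} = t_{k-1} − q_k·t_k, so r_k = a·s_k + b·t_k at every step:
  q = 1: r = 134, s = 1 − 1·0 = 1, t = 0 − 1·1 = -1  (check: 360·1 + 226·(-1) = 134)
  q = 1: r = 92, s = 0 − 1·1 = -1, t = 1 − 1·(-1) = 2  (check: 360·(-1) + 226·2 = 92)
  q = 1: r = 42, s = 1 − 1·(-1) = 2, t = -1 − 1·2 = -3  (check: 360·2 + 226·(-3) = 42)
  q = 2: r = 8, s = -1 − 2·2 = -5, t = 2 − 2·(-3) = 8  (check: 360·(-5) + 226·8 = 8)
  q = 5: r = 2, s = 2 − 5·(-5) = 27, t = -3 − 5·8 = -43  (check: 360·27 + 226·(-43) = 2)
The row with r = 2 (the gcd) gives the Bezout coefficients s = 27, t = -43.
Result: 360 · (27) + 226 · (-43) = 2.

gcd(360, 226) = 2; s = 27, t = -43 (check: 360·27 + 226·(-43) = 2).


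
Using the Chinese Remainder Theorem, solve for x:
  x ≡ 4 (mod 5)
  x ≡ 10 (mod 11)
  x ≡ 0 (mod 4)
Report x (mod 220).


Moduli 5, 11, 4 are pairwise coprime; by CRT there is a unique solution modulo M = 5 · 11 · 4 = 220.
Solve pairwise, accumulating the modulus:
  Start with x ≡ 4 (mod 5).
  Combine with x ≡ 10 (mod 11): since gcd(5, 11) = 1, we get a unique residue mod 55.
    Write x = 4 + 5·t and substitute into x ≡ 10 (mod 11): 5·t ≡ 10 − 4 = 6 (mod 11).
    The inverse of 5 mod 11 is 9 (since 5·9 = 45 = 4·11 + 1), so t ≡ 9·6 = 54 ≡ 10 (mod 11).
    Then x = 4 + 5·10 = 54, valid modulo lcm(5, 11) = 55: x ≡ 54 (mod 55).
  Combine with x ≡ 0 (mod 4): since gcd(55, 4) = 1, we get a unique residue mod 220.
    Write x = 54 + 55·t and substitute into x ≡ 0 (mod 4): 55·t ≡ 0 − 54 = -54 (mod 4).
    Reduce coefficients mod 4: 3·t ≡ 2 (mod 4).
    The inverse of 3 mod 4 is 3 (since 3·3 = 9 = 2·4 + 1), so t ≡ 3·2 = 6 ≡ 2 (mod 4).
    Then x = 54 + 55·2 = 164, valid modulo lcm(55, 4) = 220: x ≡ 164 (mod 220).
Verify: 164 mod 5 = 4 ✓, 164 mod 11 = 10 ✓, 164 mod 4 = 0 ✓.

x ≡ 164 (mod 220).


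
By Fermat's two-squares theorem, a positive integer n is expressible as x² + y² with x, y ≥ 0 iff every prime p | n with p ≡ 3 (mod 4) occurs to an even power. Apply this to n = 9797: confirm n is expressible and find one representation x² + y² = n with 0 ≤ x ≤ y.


Step 1: Factor n = 9797 = 97 · 101.
Step 2: Check the mod-4 condition on each prime factor: 97 ≡ 1 (mod 4), exponent 1; 101 ≡ 1 (mod 4), exponent 1.
All primes ≡ 3 (mod 4) appear to even exponent (or don't appear), so by the two-squares theorem n IS expressible as a sum of two squares.
Step 3: Build a representation. Here n = 97 · 101 is a product of primes ≡ 1 (mod 4). Each prime p ≡ 1 (mod 4) is itself a sum of two squares; find a² by testing p − a² for a perfect square:
  97: 97 − 1² = 96, 97 − 2² = 93, 97 − 3² = 88, 97 − 4² = 81 = 9² ⇒ 97 = 4² + 9².
  101: 101 − 1² = 100 = 10² ⇒ 101 = 1² + 10².
  Combine using the Brahmagupta–Fibonacci identity (a² + b²)(c² + d²) = (ac − bd)² + (ad + bc)² = (ac + bd)² + (ad − bc)²:
  97 · 101 = 9797: from (4² + 9²)(1² + 10²), take (4·1 − 9·10, 4·10 + 9·1) = (4 − 90, 40 + 9) = (-86, 49); dropping signs (only squares matter) gives (86, 49); check 86² + 49² = 7396 + 2401 = 9797 ✓.
Step 4: Order so x ≤ y and verify: 49² + 86² = 2401 + 7396 = 9797 = n. ✓

n = 9797 = 49² + 86² (one valid representation with x ≤ y).


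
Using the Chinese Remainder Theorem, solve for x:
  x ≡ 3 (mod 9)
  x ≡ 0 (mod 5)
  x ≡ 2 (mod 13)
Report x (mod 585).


Moduli 9, 5, 13 are pairwise coprime; by CRT there is a unique solution modulo M = 9 · 5 · 13 = 585.
Solve pairwise, accumulating the modulus:
  Start with x ≡ 3 (mod 9).
  Combine with x ≡ 0 (mod 5): since gcd(9, 5) = 1, we get a unique residue mod 45.
    Write x = 3 + 9·t and substitute into x ≡ 0 (mod 5): 9·t ≡ 0 − 3 = -3 (mod 5).
    Reduce coefficients mod 5: 4·t ≡ 2 (mod 5).
    The inverse of 4 mod 5 is 4 (since 4·4 = 16 = 3·5 + 1), so t ≡ 4·2 = 8 ≡ 3 (mod 5).
    Then x = 3 + 9·3 = 30, valid modulo lcm(9, 5) = 45: x ≡ 30 (mod 45).
  Combine with x ≡ 2 (mod 13): since gcd(45, 13) = 1, we get a unique residue mod 585.
    Write x = 30 + 45·t and substitute into x ≡ 2 (mod 13): 45·t ≡ 2 − 30 = -28 (mod 13).
    Reduce coefficients mod 13: 6·t ≡ 11 (mod 13).
    The inverse of 6 mod 13 is 11 (since 6·11 = 66 = 5·13 + 1), so t ≡ 11·11 = 121 ≡ 4 (mod 13).
    Then x = 30 + 45·4 = 210, valid modulo lcm(45, 13) = 585: x ≡ 210 (mod 585).
Verify: 210 mod 9 = 3 ✓, 210 mod 5 = 0 ✓, 210 mod 13 = 2 ✓.

x ≡ 210 (mod 585).


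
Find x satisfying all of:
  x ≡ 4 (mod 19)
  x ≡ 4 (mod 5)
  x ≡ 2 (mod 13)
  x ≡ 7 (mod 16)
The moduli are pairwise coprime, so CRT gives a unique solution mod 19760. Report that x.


Product of moduli M = 19 · 5 · 13 · 16 = 19760.
Merge one congruence at a time:
  Start: x ≡ 4 (mod 19).
  Combine with x ≡ 4 (mod 5); new modulus lcm = 95.
    Write x = 4 + 19·t and substitute into x ≡ 4 (mod 5): 19·t ≡ 4 − 4 = 0 (mod 5).
    Reduce coefficients mod 5: 4·t ≡ 0 (mod 5).
    The inverse of 4 mod 5 is 4 (since 4·4 = 16 = 3·5 + 1), so t ≡ 4·0 = 0 ≡ 0 (mod 5).
    Then x = 4 + 19·0 = 4, valid modulo lcm(19, 5) = 95: x ≡ 4 (mod 95).
  Combine with x ≡ 2 (mod 13); new modulus lcm = 1235.
    Write x = 4 + 95·t and substitute into x ≡ 2 (mod 13): 95·t ≡ 2 − 4 = -2 (mod 13).
    Reduce coefficients mod 13: 4·t ≡ 11 (mod 13).
    The inverse of 4 mod 13 is 10 (since 4·10 = 40 = 3·13 + 1), so t ≡ 10·11 = 110 ≡ 6 (mod 13).
    Then x = 4 + 95·6 = 574, valid modulo lcm(95, 13) = 1235: x ≡ 574 (mod 1235).
  Combine with x ≡ 7 (mod 16); new modulus lcm = 19760.
    Write x = 574 + 1235·t and substitute into x ≡ 7 (mod 16): 1235·t ≡ 7 − 574 = -567 (mod 16).
    Reduce coefficients mod 16: 3·t ≡ 9 (mod 16).
    The inverse of 3 mod 16 is 11 (since 3·11 = 33 = 2·16 + 1), so t ≡ 11·9 = 99 ≡ 3 (mod 16).
    Then x = 574 + 1235·3 = 4279, valid modulo lcm(1235, 16) = 19760: x ≡ 4279 (mod 19760).
Verify against each original: 4279 mod 19 = 4, 4279 mod 5 = 4, 4279 mod 13 = 2, 4279 mod 16 = 7.

x ≡ 4279 (mod 19760).


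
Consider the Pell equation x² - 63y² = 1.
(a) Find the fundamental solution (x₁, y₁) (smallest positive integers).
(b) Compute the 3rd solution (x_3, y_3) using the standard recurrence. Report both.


Step 1: Find the fundamental solution (x₁, y₁) of x² - 63y² = 1.
  Expand √63 as a continued fraction. a₀ = ⌊√63⌋ = 7; iterate m_{k+1} = d_k·a_k − m_k, d_{k+1} = (63 − m_{k+1}²)/d_k, a_{k+1} = ⌊(a₀ + m_{k+1})/d_{k+1}⌋ (starting m₀ = 0, d₀ = 1), with convergents p_k = a_k·p_{k-1} + p_{k-2}, q_k = a_k·q_{k-1} + q_{k-2} (p₋₁ = 1, q₋₁ = 0):
  k = 0: a₀ = 7; p₀/q₀ = 7/1; p₀² − 63·q₀² = 49 − 63 = -14.
  k = 1: m = 7, d = 14, a = ⌊(7 + 7)/14⌋ = 1; p/q = (1·7 + 1)/(1·1 + 0) = 8/1; p² − 63·q² = 64 − 63 = 1.
  The first convergent with p² − 63·q² = 1 gives the fundamental solution (x₁, y₁) = (8, 1).
Step 2: Apply the recurrence (x_{n+1}, y_{n+1}) = (x₁x_n + 63y₁y_n, x₁y_n + y₁x_n) repeatedly.
  From (x_1, y_1) = (8, 1): x_2 = 8·8 + 63·1·1 = 127; y_2 = 8·1 + 1·8 = 16.
  From (x_2, y_2) = (127, 16): x_3 = 8·127 + 63·1·16 = 2024; y_3 = 8·16 + 1·127 = 255.
Step 3: Verify x_3² - 63·y_3² = 4096576 - 4096575 = 1 (should be 1). ✓

(x_1, y_1) = (8, 1); (x_3, y_3) = (2024, 255).


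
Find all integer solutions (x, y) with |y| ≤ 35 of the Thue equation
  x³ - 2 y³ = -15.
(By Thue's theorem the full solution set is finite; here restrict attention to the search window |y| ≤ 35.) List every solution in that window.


The equation is x³ - 2y³ = -15. For fixed y, x³ = 2·y³ − 15, so a solution requires the RHS to be a perfect cube.
Strategy: iterate y from -35 to 35, compute RHS = 2·y³ − 15, and check whether it is a (positive or negative) perfect cube.
Check small values of y:
  y = 0: RHS = -15 is not a perfect cube.
  y = 1: RHS = -13 is not a perfect cube.
  y = -1: RHS = -17 is not a perfect cube.
  y = 2: RHS = 1 = (1)³ ⇒ x = 1 works.
  y = -2: RHS = -31 is not a perfect cube.
  y = 3: RHS = 39 is not a perfect cube.
  y = -3: RHS = -69 is not a perfect cube.
Continuing the search up to |y| = 35 finds no further solutions beyond those listed.
Collected solutions: (1, 2).

Solutions (with |y| ≤ 35): (1, 2).


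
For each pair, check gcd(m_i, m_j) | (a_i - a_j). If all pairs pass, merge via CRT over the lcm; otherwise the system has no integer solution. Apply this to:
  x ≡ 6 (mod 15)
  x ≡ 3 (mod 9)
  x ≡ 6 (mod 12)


Moduli 15, 9, 12 are not pairwise coprime, so CRT works modulo lcm(m_i) when all pairwise compatibility conditions hold.
Pairwise compatibility: gcd(m_i, m_j) must divide a_i - a_j for every pair.
Merge one congruence at a time:
  Start: x ≡ 6 (mod 15).
  Combine with x ≡ 3 (mod 9): gcd(15, 9) = 3; 3 - 6 = -3, which IS divisible by 3, so compatible.
    Write x = 6 + 15·t and substitute into x ≡ 3 (mod 9): 15·t ≡ 3 − 6 = -3 (mod 9).
    Divide the congruence (and modulus) by g = 3: 5·t ≡ -1 (mod 3).
    Reduce coefficients mod 3: 2·t ≡ 2 (mod 3).
    The inverse of 2 mod 3 is 2 (since 2·2 = 4 = 1·3 + 1), so t ≡ 2·2 = 4 ≡ 1 (mod 3).
    Then x = 6 + 15·1 = 21, valid modulo lcm(15, 9) = 45: x ≡ 21 (mod 45).
  Combine with x ≡ 6 (mod 12): gcd(45, 12) = 3; 6 - 21 = -15, which IS divisible by 3, so compatible.
    Write x = 21 + 45·t and substitute into x ≡ 6 (mod 12): 45·t ≡ 6 − 21 = -15 (mod 12).
    Divide the congruence (and modulus) by g = 3: 15·t ≡ -5 (mod 4).
    Reduce coefficients mod 4: 3·t ≡ 3 (mod 4).
    The inverse of 3 mod 4 is 3 (since 3·3 = 9 = 2·4 + 1), so t ≡ 3·3 = 9 ≡ 1 (mod 4).
    Then x = 21 + 45·1 = 66, valid modulo lcm(45, 12) = 180: x ≡ 66 (mod 180).
Verify: 66 mod 15 = 6, 66 mod 9 = 3, 66 mod 12 = 6.

x ≡ 66 (mod 180).


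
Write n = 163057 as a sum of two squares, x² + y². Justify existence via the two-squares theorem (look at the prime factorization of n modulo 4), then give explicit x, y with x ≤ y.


Step 1: Factor n = 163057 = 41^2 · 97.
Step 2: Check the mod-4 condition on each prime factor: 41 ≡ 1 (mod 4), exponent 2; 97 ≡ 1 (mod 4), exponent 1.
All primes ≡ 3 (mod 4) appear to even exponent (or don't appear), so by the two-squares theorem n IS expressible as a sum of two squares.
Step 3: Build a representation. Here n = 41 · 41 · 97 is a product of primes ≡ 1 (mod 4). Each prime p ≡ 1 (mod 4) is itself a sum of two squares; find a² by testing p − a² for a perfect square:
  41: 41 − 1² = 40, 41 − 2² = 37, 41 − 3² = 32, 41 − 4² = 25 = 5² ⇒ 41 = 4² + 5².
  97: 97 − 1² = 96, 97 − 2² = 93, 97 − 3² = 88, 97 − 4² = 81 = 9² ⇒ 97 = 4² + 9².
  Combine using the Brahmagupta–Fibonacci identity (a² + b²)(c² + d²) = (ac − bd)² + (ad + bc)² = (ac + bd)² + (ad − bc)²:
  41 · 41 = 1681: from (4² + 5²)(4² + 5²), take (4·4 − 5·5, 4·5 + 5·4) = (16 − 25, 20 + 20) = (-9, 40); dropping signs (only squares matter) gives (9, 40); check 9² + 40² = 81 + 1600 = 1681 ✓.
  1681 · 97 = 163057: from (9² + 40²)(4² + 9²), take (9·4 − 40·9, 9·9 + 40·4) = (36 − 360, 81 + 160) = (-324, 241); dropping signs (only squares matter) gives (324, 241); check 324² + 241² = 104976 + 58081 = 163057 ✓.
Step 4: Order so x ≤ y and verify: 241² + 324² = 58081 + 104976 = 163057 = n. ✓

n = 163057 = 241² + 324² (one valid representation with x ≤ y).


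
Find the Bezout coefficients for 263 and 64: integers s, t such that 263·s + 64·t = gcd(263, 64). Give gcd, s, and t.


Euclidean algorithm on (263, 64) — divide until remainder is 0:
  263 = 4 · 64 + 7
  64 = 9 · 7 + 1
  7 = 7 · 1 + 0
gcd(263, 64) = 1.
Track Bezout coefficients alongside the remainders: start with r₀ = 263 = a·1 + b·0 (s = 1, t = 0) and r₁ = 64 = a·0 + b·1 (s = 0, t = 1); each new remainder r_{k+1} = r_{k-1} − q_k·r_k inherits s_{k+1} = s_{k-1} − q_k·s_k, t_{k+1} = t_{k-1} − q_k·t_k, so r_k = a·s_k + b·t_k at every step:
  q = 4: r = 7, s = 1 − 4·0 = 1, t = 0 − 4·1 = -4  (check: 263·1 + 64·(-4) = 7)
  q = 9: r = 1, s = 0 − 9·1 = -9, t = 1 − 9·(-4) = 37  (check: 263·(-9) + 64·37 = 1)
The row with r = 1 (the gcd) gives the Bezout coefficients s = -9, t = 37.
Result: 263 · (-9) + 64 · (37) = 1.

gcd(263, 64) = 1; s = -9, t = 37 (check: 263·(-9) + 64·37 = 1).


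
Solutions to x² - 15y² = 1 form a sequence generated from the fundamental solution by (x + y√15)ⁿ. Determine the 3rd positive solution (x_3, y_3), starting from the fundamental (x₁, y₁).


Step 1: Find the fundamental solution (x₁, y₁) of x² - 15y² = 1.
  Expand √15 as a continued fraction. a₀ = ⌊√15⌋ = 3; iterate m_{k+1} = d_k·a_k − m_k, d_{k+1} = (15 − m_{k+1}²)/d_k, a_{k+1} = ⌊(a₀ + m_{k+1})/d_{k+1}⌋ (starting m₀ = 0, d₀ = 1), with convergents p_k = a_k·p_{k-1} + p_{k-2}, q_k = a_k·q_{k-1} + q_{k-2} (p₋₁ = 1, q₋₁ = 0):
  k = 0: a₀ = 3; p₀/q₀ = 3/1; p₀² − 15·q₀² = 9 − 15 = -6.
  k = 1: m = 3, d = 6, a = ⌊(3 + 3)/6⌋ = 1; p/q = (1·3 + 1)/(1·1 + 0) = 4/1; p² − 15·q² = 16 − 15 = 1.
  The first convergent with p² − 15·q² = 1 gives the fundamental solution (x₁, y₁) = (4, 1).
Step 2: Apply the recurrence (x_{n+1}, y_{n+1}) = (x₁x_n + 15y₁y_n, x₁y_n + y₁x_n) repeatedly.
  From (x_1, y_1) = (4, 1): x_2 = 4·4 + 15·1·1 = 31; y_2 = 4·1 + 1·4 = 8.
  From (x_2, y_2) = (31, 8): x_3 = 4·31 + 15·1·8 = 244; y_3 = 4·8 + 1·31 = 63.
Step 3: Verify x_3² - 15·y_3² = 59536 - 59535 = 1 (should be 1). ✓

(x_1, y_1) = (4, 1); (x_3, y_3) = (244, 63).


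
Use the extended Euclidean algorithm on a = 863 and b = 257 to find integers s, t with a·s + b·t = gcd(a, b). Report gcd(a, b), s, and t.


Euclidean algorithm on (863, 257) — divide until remainder is 0:
  863 = 3 · 257 + 92
  257 = 2 · 92 + 73
  92 = 1 · 73 + 19
  73 = 3 · 19 + 16
  19 = 1 · 16 + 3
  16 = 5 · 3 + 1
  3 = 3 · 1 + 0
gcd(863, 257) = 1.
Track Bezout coefficients alongside the remainders: start with r₀ = 863 = a·1 + b·0 (s = 1, t = 0) and r₁ = 257 = a·0 + b·1 (s = 0, t = 1); each new remainder r_{k+1} = r_{k-1} − q_k·r_k inherits s_{k+1} = s_{k-1} − q_k·s_k, t_{k+1} = t_{k-1} − q_k·t_k, so r_k = a·s_k + b·t_k at every step:
  q = 3: r = 92, s = 1 − 3·0 = 1, t = 0 − 3·1 = -3  (check: 863·1 + 257·(-3) = 92)
  q = 2: r = 73, s = 0 − 2·1 = -2, t = 1 − 2·(-3) = 7  (check: 863·(-2) + 257·7 = 73)
  q = 1: r = 19, s = 1 − 1·(-2) = 3, t = -3 − 1·7 = -10  (check: 863·3 + 257·(-10) = 19)
  q = 3: r = 16, s = -2 − 3·3 = -11, t = 7 − 3·(-10) = 37  (check: 863·(-11) + 257·37 = 16)
  q = 1: r = 3, s = 3 − 1·(-11) = 14, t = -10 − 1·37 = -47  (check: 863·14 + 257·(-47) = 3)
  q = 5: r = 1, s = -11 − 5·14 = -81, t = 37 − 5·(-47) = 272  (check: 863·(-81) + 257·272 = 1)
The row with r = 1 (the gcd) gives the Bezout coefficients s = -81, t = 272.
Result: 863 · (-81) + 257 · (272) = 1.

gcd(863, 257) = 1; s = -81, t = 272 (check: 863·(-81) + 257·272 = 1).


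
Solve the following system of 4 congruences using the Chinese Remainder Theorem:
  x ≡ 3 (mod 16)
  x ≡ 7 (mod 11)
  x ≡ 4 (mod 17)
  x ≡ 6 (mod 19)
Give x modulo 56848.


Product of moduli M = 16 · 11 · 17 · 19 = 56848.
Merge one congruence at a time:
  Start: x ≡ 3 (mod 16).
  Combine with x ≡ 7 (mod 11); new modulus lcm = 176.
    Write x = 3 + 16·t and substitute into x ≡ 7 (mod 11): 16·t ≡ 7 − 3 = 4 (mod 11).
    Reduce coefficients mod 11: 5·t ≡ 4 (mod 11).
    The inverse of 5 mod 11 is 9 (since 5·9 = 45 = 4·11 + 1), so t ≡ 9·4 = 36 ≡ 3 (mod 11).
    Then x = 3 + 16·3 = 51, valid modulo lcm(16, 11) = 176: x ≡ 51 (mod 176).
  Combine with x ≡ 4 (mod 17); new modulus lcm = 2992.
    Write x = 51 + 176·t and substitute into x ≡ 4 (mod 17): 176·t ≡ 4 − 51 = -47 (mod 17).
    Reduce coefficients mod 17: 6·t ≡ 4 (mod 17).
    The inverse of 6 mod 17 is 3 (since 6·3 = 18 = 1·17 + 1), so t ≡ 3·4 = 12 ≡ 12 (mod 17).
    Then x = 51 + 176·12 = 2163, valid modulo lcm(176, 17) = 2992: x ≡ 2163 (mod 2992).
  Combine with x ≡ 6 (mod 19); new modulus lcm = 56848.
    Write x = 2163 + 2992·t and substitute into x ≡ 6 (mod 19): 2992·t ≡ 6 − 2163 = -2157 (mod 19).
    Reduce coefficients mod 19: 9·t ≡ 9 (mod 19).
    The inverse of 9 mod 19 is 17 (since 9·17 = 153 = 8·19 + 1), so t ≡ 17·9 = 153 ≡ 1 (mod 19).
    Then x = 2163 + 2992·1 = 5155, valid modulo lcm(2992, 19) = 56848: x ≡ 5155 (mod 56848).
Verify against each original: 5155 mod 16 = 3, 5155 mod 11 = 7, 5155 mod 17 = 4, 5155 mod 19 = 6.

x ≡ 5155 (mod 56848).


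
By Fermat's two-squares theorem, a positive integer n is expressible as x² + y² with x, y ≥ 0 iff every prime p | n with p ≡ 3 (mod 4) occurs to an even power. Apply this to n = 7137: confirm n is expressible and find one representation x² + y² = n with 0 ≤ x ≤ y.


Step 1: Factor n = 7137 = 3^2 · 13 · 61.
Step 2: Check the mod-4 condition on each prime factor: 3 ≡ 3 (mod 4), exponent 2 (must be even); 13 ≡ 1 (mod 4), exponent 1; 61 ≡ 1 (mod 4), exponent 1.
All primes ≡ 3 (mod 4) appear to even exponent (or don't appear), so by the two-squares theorem n IS expressible as a sum of two squares.
Step 3: Build a representation. Group n = k² · m with k = 3 and m = 13 · 61 = 793 (a product of primes ≡ 1 (mod 4)); a representation of m scales to one of n via (k·x)² + (k·y)² = k²(x² + y²). Each prime p ≡ 1 (mod 4) is itself a sum of two squares; find a² by testing p − a² for a perfect square:
  13: 13 − 1² = 12, 13 − 2² = 9 = 3² ⇒ 13 = 2² + 3².
  61: 61 − 1² = 60, 61 − 2² = 57, 61 − 3² = 52, 61 − 4² = 45, 61 − 5² = 36 = 6² ⇒ 61 = 5² + 6².
  Combine using the Brahmagupta–Fibonacci identity (a² + b²)(c² + d²) = (ac − bd)² + (ad + bc)² = (ac + bd)² + (ad − bc)²:
  13 · 61 = 793: from (2² + 3²)(5² + 6²), take (2·5 − 3·6, 2·6 + 3·5) = (10 − 18, 12 + 15) = (-8, 27); dropping signs (only squares matter) gives (8, 27); check 8² + 27² = 64 + 729 = 793 ✓.
  Scale by k = 3: (3·8, 3·27) = (24, 81).
Step 4: Order so x ≤ y and verify: 24² + 81² = 576 + 6561 = 7137 = n. ✓

n = 7137 = 24² + 81² (one valid representation with x ≤ y).


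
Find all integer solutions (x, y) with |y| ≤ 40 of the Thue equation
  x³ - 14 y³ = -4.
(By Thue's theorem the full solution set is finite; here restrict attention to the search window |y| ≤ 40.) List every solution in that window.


The equation is x³ - 14y³ = -4. For fixed y, x³ = 14·y³ − 4, so a solution requires the RHS to be a perfect cube.
Strategy: iterate y from -40 to 40, compute RHS = 14·y³ − 4, and check whether it is a (positive or negative) perfect cube.
Check small values of y:
  y = 0: RHS = -4 is not a perfect cube.
  y = 1: RHS = 10 is not a perfect cube.
  y = -1: RHS = -18 is not a perfect cube.
  y = 2: RHS = 108 is not a perfect cube.
  y = -2: RHS = -116 is not a perfect cube.
  y = 3: RHS = 374 is not a perfect cube.
  y = -3: RHS = -382 is not a perfect cube.
Continuing the search up to |y| = 40 finds no solutions either.
No (x, y) in the scanned range satisfies the equation.

No integer solutions with |y| ≤ 40.
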